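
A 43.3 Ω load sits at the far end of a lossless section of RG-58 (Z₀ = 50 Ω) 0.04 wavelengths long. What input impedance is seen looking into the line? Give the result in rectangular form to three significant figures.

Z_in ≈ 44 + j3.06 Ω

βl = 2π × 0.04 = 14.4°
tan(βl) = tan(14.4°) = 0.257
Z_in = Z_0·(Z_L + jZ_0·tanβl)/(Z_0 + jZ_L·tanβl)
     = 50·(43.3 + j12.8)/(50 + j11.1)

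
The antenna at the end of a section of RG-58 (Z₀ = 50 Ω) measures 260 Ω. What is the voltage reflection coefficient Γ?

Γ = 0.677

Γ = (Z_L − Z_0)/(Z_L + Z_0) = (260 − 50)/(260 + 50) = 210/310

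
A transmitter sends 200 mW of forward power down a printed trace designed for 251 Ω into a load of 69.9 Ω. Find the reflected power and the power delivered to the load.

Γ = (69.9 − 251)/(69.9 + 251) = -0.564
|Γ|² = 0.318
P_refl = |Γ|²·P_inc = 63.7 mW, P_del = (1 − |Γ|²)·P_inc = 136 mW

P_reflected ≈ 63.7 mW; P_delivered ≈ 136 mW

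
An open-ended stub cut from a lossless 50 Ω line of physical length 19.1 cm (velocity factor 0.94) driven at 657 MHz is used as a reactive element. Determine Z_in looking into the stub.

Z_in ≈ +j139 Ω

λ = v/f = 0.94·c / 657 MHz = 0.429 m
βl = 2π·l/λ = 2π × 0.445 = 160°
tan(βl) = -0.36
For an open-ended stub, Z_in = −jZ_0·cot(βl) = −jZ_0/tan(βl)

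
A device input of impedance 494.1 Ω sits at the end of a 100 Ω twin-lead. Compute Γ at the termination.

Γ = 0.663

Γ = (Z_L − Z_0)/(Z_L + Z_0) = (494.1 − 100)/(494.1 + 100) = 394.1/594.1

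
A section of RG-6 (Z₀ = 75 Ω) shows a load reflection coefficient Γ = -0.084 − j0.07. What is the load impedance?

Z_L = Z_0·(1 + Γ)/(1 − Γ) = 75·(0.916 − j0.07)/(1.08 + j0.07)

Z_L ≈ 62.8 − j8.9 Ω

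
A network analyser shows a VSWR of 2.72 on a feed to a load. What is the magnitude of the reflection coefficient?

|Γ| ≈ 0.462

|Γ| = (S − 1)/(S + 1) = (2.72 − 1)/(2.72 + 1) = 1.72/3.72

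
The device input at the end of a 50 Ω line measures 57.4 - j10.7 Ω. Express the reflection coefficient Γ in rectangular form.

Γ ≈ 0.0781 − j0.0919

Γ = (Z_L − Z_0)/(Z_L + Z_0) = (7.4 − j10.7)/(107.4 − j10.7)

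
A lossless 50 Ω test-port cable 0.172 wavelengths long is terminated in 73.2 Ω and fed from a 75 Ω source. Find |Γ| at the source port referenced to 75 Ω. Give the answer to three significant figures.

βl = 2π × 0.172 = 61.9°
tan(βl) = 1.87
Z_in = Z_0·(Z_L + jZ_0·tanβl)/(Z_0 + jZ_L·tanβl) = 38.7 − j12.6 Ω
Γ_s = (Z_in − Z_s)/(Z_in + Z_s) = (-36.3 − j12.6)/(114 − j12.6), |Γ_s| = 0.335

|Γ| ≈ 0.335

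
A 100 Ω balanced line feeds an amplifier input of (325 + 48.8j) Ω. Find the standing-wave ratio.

VSWR ≈ 3.33

Γ = (Z_L − Z_0)/(Z_L + Z_0) = (225 + j48.8)/(425 + j48.8)
|Γ| = 230/428 = 0.538
VSWR = (1 + |Γ|)/(1 − |Γ|) = 1.54/0.462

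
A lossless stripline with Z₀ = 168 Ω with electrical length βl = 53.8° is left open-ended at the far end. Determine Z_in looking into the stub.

tan(βl) = 1.37
For an open-ended stub, Z_in = −jZ_0·cot(βl) = −jZ_0/tan(βl)

Z_in ≈ −j123 Ω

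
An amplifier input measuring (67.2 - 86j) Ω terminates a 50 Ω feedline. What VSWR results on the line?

VSWR ≈ 4.04

Γ = (Z_L − Z_0)/(Z_L + Z_0) = (17.2 − j86)/(117.2 − j86)
|Γ| = 87.7/145 = 0.603
VSWR = (1 + |Γ|)/(1 − |Γ|) = 1.6/0.397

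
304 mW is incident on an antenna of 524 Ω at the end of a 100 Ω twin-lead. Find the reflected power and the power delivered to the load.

Γ = (524 − 100)/(524 + 100) = 0.679
|Γ|² = 0.462
P_refl = |Γ|²·P_inc = 140 mW, P_del = (1 − |Γ|²)·P_inc = 164 mW

P_reflected ≈ 140 mW; P_delivered ≈ 164 mW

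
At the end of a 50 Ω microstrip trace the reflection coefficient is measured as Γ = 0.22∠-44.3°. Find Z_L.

Z_L = Z_0·(1 + Γ)/(1 − Γ) = 50·(1.16 − j0.154)/(0.843 + j0.154)

Z_L ≈ 64.9 − j20.9 Ω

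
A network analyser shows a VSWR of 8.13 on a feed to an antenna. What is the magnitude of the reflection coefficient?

|Γ| ≈ 0.781

|Γ| = (S − 1)/(S + 1) = (8.13 − 1)/(8.13 + 1) = 7.13/9.13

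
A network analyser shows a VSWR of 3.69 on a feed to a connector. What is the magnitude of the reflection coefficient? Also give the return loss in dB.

|Γ| = (S − 1)/(S + 1) = (3.69 − 1)/(3.69 + 1) = 2.69/4.69
RL = −20·log₁₀|Γ| = −20·log₁₀(0.574)

|Γ| ≈ 0.574; return loss ≈ 4.83 dB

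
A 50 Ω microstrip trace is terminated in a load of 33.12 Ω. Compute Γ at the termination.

Γ = (Z_L − Z_0)/(Z_L + Z_0) = (33.12 − 50)/(33.12 + 50) = -16.88/83.12

Γ = -0.203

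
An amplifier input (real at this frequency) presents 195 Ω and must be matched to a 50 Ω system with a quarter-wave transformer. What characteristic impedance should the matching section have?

Z_qwt = √(Z_0·R_L) = √(50 × 195) = √9750

Z_qwt ≈ 98.7 Ω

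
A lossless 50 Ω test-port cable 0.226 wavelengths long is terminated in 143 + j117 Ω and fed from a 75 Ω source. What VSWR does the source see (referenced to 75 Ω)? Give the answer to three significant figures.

βl = 2π × 0.226 = 81.4°
tan(βl) = 6.58
Z_in = Z_0·(Z_L + jZ_0·tanβl)/(Z_0 + jZ_L·tanβl) = 11.3 − j16.2 Ω
Γ_s = (Z_in − Z_s)/(Z_in + Z_s) = (-63.7 − j16.2)/(86.3 − j16.2), |Γ_s| = 0.749
VSWR = (1 + |Γ_s|)/(1 − |Γ_s|)

VSWR ≈ 6.97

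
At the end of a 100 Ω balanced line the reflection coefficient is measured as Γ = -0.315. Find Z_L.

Z_L = Z_0·(1 + Γ)/(1 − Γ) = 100·(0.685)/(1.31)

Z_L ≈ 52.1 Ω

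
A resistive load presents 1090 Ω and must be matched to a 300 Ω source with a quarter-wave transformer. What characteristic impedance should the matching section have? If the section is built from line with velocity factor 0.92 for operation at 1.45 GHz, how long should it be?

Z_qwt = √(Z_0·R_L) = √(300 × 1090) = √327000
λ = 0.92·c/f = 0.19 m, so l = λ/4 = 0.0476 m

Z_qwt ≈ 572 Ω; length ≈ 4.76 cm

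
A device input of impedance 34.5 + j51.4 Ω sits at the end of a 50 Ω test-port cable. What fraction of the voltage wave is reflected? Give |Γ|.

|Γ| ≈ 0.543

Γ = (Z_L − Z_0)/(Z_L + Z_0) = (-15.5 + j51.4)/(84.5 + j51.4)
|Γ| = 53.7/98.9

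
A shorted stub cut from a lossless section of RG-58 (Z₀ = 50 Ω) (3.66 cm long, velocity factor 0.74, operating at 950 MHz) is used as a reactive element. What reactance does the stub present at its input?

X_in ≈ 75.2 Ω (inductive)

λ = v/f = 0.74·c / 950 MHz = 0.234 m
βl = 2π·l/λ = 2π × 0.157 = 56.4°
tan(βl) = 1.5
For a shorted stub, Z_in = jZ_0·tan(βl)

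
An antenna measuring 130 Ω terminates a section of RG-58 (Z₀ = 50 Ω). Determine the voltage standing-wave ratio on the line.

VSWR ≈ 2.6

Γ = (130 − 50)/(130 + 50) = 0.444
VSWR = (1 + 0.444)/(1 − 0.444)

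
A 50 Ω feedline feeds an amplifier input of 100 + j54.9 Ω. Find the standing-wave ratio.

VSWR ≈ 2.74

Γ = (Z_L − Z_0)/(Z_L + Z_0) = (50 + j54.9)/(150 + j54.9)
|Γ| = 74.3/160 = 0.465
VSWR = (1 + |Γ|)/(1 − |Γ|) = 1.46/0.535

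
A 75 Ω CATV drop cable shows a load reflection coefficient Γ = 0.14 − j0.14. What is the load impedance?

Z_L ≈ 94.9 − j27.7 Ω

Z_L = Z_0·(1 + Γ)/(1 − Γ) = 75·(1.14 − j0.14)/(0.86 + j0.14)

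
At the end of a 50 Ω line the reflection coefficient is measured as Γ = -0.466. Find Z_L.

Z_L ≈ 18.2 Ω

Z_L = Z_0·(1 + Γ)/(1 − Γ) = 50·(0.534)/(1.47)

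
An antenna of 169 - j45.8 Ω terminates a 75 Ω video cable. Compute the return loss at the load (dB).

RL ≈ 7.51 dB

Γ = (94 − j45.8)/(244 − j45.8), |Γ| = 0.421
RL = −20·log₁₀|Γ| = −20·log₁₀(0.421)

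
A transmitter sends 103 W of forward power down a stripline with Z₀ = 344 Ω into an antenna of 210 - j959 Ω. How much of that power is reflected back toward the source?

|Γ| = |(-134 − j959)/(554 − j959)| = 0.874
|Γ|² = 0.764
P_refl = |Γ|²·P_inc = 78.7 W, P_del = (1 − |Γ|²)·P_inc = 24.3 W

P_reflected ≈ 78.7 W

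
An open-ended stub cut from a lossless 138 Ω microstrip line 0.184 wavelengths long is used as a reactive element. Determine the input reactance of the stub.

βl = 2π × 0.184 = 66.2°
tan(βl) = 2.27
For an open-ended stub, Z_in = −jZ_0·cot(βl) = −jZ_0/tan(βl)

X_in ≈ -60.8 Ω (capacitive)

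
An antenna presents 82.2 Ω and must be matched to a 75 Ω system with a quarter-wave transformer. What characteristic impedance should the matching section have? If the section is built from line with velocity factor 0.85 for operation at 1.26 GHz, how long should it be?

Z_qwt = √(Z_0·R_L) = √(75 × 82.2) = √6165
λ = 0.85·c/f = 0.202 m, so l = λ/4 = 0.0506 m

Z_qwt ≈ 78.5 Ω; length ≈ 5.06 cm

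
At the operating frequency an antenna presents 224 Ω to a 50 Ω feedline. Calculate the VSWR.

Γ = (224 − 50)/(224 + 50) = 0.635
VSWR = (1 + 0.635)/(1 − 0.635)

VSWR ≈ 4.48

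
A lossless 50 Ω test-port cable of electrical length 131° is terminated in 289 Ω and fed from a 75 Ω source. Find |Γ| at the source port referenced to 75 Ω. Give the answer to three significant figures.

tan(βl) = -1.15
Z_in = Z_0·(Z_L + jZ_0·tanβl)/(Z_0 + jZ_L·tanβl) = 14.9 + j41.2 Ω
Γ_s = (Z_in − Z_s)/(Z_in + Z_s) = (-60.1 + j41.2)/(89.9 + j41.2), |Γ_s| = 0.738

|Γ| ≈ 0.738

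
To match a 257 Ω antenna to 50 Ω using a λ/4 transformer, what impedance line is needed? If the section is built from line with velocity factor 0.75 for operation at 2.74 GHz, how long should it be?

Z_qwt = √(Z_0·R_L) = √(50 × 257) = √12850
λ = 0.75·c/f = 0.0821 m, so l = λ/4 = 0.0205 m

Z_qwt ≈ 113 Ω; length ≈ 2.05 cm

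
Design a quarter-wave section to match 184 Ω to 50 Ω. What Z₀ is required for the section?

Z_qwt ≈ 95.9 Ω

Z_qwt = √(Z_0·R_L) = √(50 × 184) = √9200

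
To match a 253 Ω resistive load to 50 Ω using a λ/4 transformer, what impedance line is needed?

Z_qwt = √(Z_0·R_L) = √(50 × 253) = √12650

Z_qwt ≈ 112 Ω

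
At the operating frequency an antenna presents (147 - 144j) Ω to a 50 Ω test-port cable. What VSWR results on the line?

Γ = (Z_L − Z_0)/(Z_L + Z_0) = (97 − j144)/(197 − j144)
|Γ| = 174/244 = 0.712
VSWR = (1 + |Γ|)/(1 − |Γ|) = 1.71/0.288

VSWR ≈ 5.93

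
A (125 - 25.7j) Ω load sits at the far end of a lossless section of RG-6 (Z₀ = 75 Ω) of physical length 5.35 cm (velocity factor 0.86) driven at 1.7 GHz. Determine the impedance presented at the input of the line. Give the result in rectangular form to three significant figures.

λ = v/f = 0.86·c / 1.7 GHz = 0.152 m
βl = 2π·l/λ = 2π × 0.353 = 127°
tan(βl) = tan(127°) = -1.33
Z_in = Z_0·(Z_L + jZ_0·tanβl)/(Z_0 + jZ_L·tanβl)
     = 75·(125 − j126)/(40.8 − j166)

Z_in ≈ 66.4 + j40.1 Ω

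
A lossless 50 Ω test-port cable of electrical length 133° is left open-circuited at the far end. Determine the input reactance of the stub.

X_in ≈ 46.6 Ω (inductive)

tan(βl) = -1.07
For an open-circuited stub, Z_in = −jZ_0·cot(βl) = −jZ_0/tan(βl)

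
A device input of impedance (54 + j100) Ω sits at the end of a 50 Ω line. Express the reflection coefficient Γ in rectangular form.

Γ = (Z_L − Z_0)/(Z_L + Z_0) = (4 + j100)/(104 + j100)

Γ ≈ 0.5 + j0.48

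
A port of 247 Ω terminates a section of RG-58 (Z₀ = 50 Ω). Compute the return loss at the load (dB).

Γ = (247 − 50)/(247 + 50) = 0.663
RL = −20·log₁₀|Γ| = −20·log₁₀(0.663)

RL ≈ 3.57 dB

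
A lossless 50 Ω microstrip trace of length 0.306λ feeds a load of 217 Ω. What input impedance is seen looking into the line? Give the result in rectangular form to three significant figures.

Z_in ≈ 13 + j17.3 Ω

βl = 2π × 0.306 = 110°
tan(βl) = tan(110°) = -2.72
Z_in = Z_0·(Z_L + jZ_0·tanβl)/(Z_0 + jZ_L·tanβl)
     = 50·(217 − j136)/(50 − j591)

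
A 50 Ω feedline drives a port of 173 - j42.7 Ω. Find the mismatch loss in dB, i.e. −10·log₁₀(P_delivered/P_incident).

mismatch loss ≈ 1.73 dB

Γ = (123 − j42.7)/(223 − j42.7), |Γ| = 0.573
|Γ|² = 0.329, so P_del/P_inc = 1 − |Γ|² = 0.671
ML = −10·log₁₀(1 − |Γ|²)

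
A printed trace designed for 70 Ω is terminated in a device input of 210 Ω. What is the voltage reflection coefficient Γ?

Γ = 0.5

Γ = (Z_L − Z_0)/(Z_L + Z_0) = (210 − 70)/(210 + 70) = 140/280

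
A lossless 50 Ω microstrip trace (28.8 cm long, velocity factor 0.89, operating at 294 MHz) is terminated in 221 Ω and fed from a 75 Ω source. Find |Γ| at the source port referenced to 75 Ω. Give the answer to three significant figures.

|Γ| ≈ 0.715

λ = v/f = 0.89·c / 294 MHz = 0.908 m
βl = 2π·l/λ = 2π × 0.317 = 114°
tan(βl) = -2.23
Z_in = Z_0·(Z_L + jZ_0·tanβl)/(Z_0 + jZ_L·tanβl) = 13.5 + j21.1 Ω
Γ_s = (Z_in − Z_s)/(Z_in + Z_s) = (-61.5 + j21.1)/(88.5 + j21.1), |Γ_s| = 0.715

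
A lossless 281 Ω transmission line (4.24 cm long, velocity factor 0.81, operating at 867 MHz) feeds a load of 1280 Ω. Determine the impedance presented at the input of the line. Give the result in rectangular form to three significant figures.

λ = v/f = 0.81·c / 867 MHz = 0.28 m
βl = 2π·l/λ = 2π × 0.151 = 54.5°
tan(βl) = tan(54.5°) = 1.4
Z_in = Z_0·(Z_L + jZ_0·tanβl)/(Z_0 + jZ_L·tanβl)
     = 281·(1280 + j393)/(281 + j1790)

Z_in ≈ 90.9 − j186 Ω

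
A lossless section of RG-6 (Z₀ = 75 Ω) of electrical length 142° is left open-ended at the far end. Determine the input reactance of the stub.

X_in ≈ 96 Ω (inductive)

tan(βl) = -0.781
For an open-ended stub, Z_in = −jZ_0·cot(βl) = −jZ_0/tan(βl)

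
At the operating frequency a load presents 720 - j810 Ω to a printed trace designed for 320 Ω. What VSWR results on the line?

VSWR ≈ 5.36

Γ = (Z_L − Z_0)/(Z_L + Z_0) = (400 − j810)/(1040 − j810)
|Γ| = 903/1320 = 0.685
VSWR = (1 + |Γ|)/(1 − |Γ|) = 1.69/0.315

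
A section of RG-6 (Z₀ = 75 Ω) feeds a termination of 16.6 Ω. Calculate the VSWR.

Γ = (16.6 − 75)/(16.6 + 75) = -0.638
VSWR = (1 + 0.638)/(1 − 0.638)

VSWR ≈ 4.52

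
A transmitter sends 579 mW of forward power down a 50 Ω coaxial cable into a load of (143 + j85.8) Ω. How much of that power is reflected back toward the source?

|Γ| = |(93 + j85.8)/(193 + j85.8)| = 0.599
|Γ|² = 0.359
P_refl = |Γ|²·P_inc = 208 mW, P_del = (1 − |Γ|²)·P_inc = 371 mW

P_reflected ≈ 208 mW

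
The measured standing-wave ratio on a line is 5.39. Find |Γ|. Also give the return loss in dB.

|Γ| ≈ 0.687; return loss ≈ 3.26 dB

|Γ| = (S − 1)/(S + 1) = (5.39 − 1)/(5.39 + 1) = 4.39/6.39
RL = −20·log₁₀|Γ| = −20·log₁₀(0.687)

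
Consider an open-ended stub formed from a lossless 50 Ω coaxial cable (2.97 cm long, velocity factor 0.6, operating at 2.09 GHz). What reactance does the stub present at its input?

X_in ≈ 33.9 Ω (inductive)

λ = v/f = 0.6·c / 2.09 GHz = 0.0861 m
βl = 2π·l/λ = 2π × 0.345 = 124°
tan(βl) = -1.47
For an open-ended stub, Z_in = −jZ_0·cot(βl) = −jZ_0/tan(βl)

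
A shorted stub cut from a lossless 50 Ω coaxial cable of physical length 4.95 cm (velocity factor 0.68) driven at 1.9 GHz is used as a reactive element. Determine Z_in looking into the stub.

Z_in ≈ −j12.5 Ω

λ = v/f = 0.68·c / 1.9 GHz = 0.107 m
βl = 2π·l/λ = 2π × 0.461 = 166°
tan(βl) = -0.25
For a shorted stub, Z_in = jZ_0·tan(βl)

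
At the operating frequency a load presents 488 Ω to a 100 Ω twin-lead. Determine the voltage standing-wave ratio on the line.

Γ = (488 − 100)/(488 + 100) = 0.66
VSWR = (1 + 0.66)/(1 − 0.66)

VSWR ≈ 4.88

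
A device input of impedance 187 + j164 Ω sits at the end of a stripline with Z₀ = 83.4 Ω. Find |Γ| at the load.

|Γ| ≈ 0.613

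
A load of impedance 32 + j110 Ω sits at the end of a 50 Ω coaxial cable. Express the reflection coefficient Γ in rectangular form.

Γ ≈ 0.564 + j0.584

Γ = (Z_L − Z_0)/(Z_L + Z_0) = (-18 + j110)/(82 + j110)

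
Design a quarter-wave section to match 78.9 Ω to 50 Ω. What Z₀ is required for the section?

Z_qwt = √(Z_0·R_L) = √(50 × 78.9) = √3945

Z_qwt ≈ 62.8 Ω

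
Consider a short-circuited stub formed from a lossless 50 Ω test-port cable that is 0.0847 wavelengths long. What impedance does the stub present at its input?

βl = 2π × 0.0847 = 30.5°
tan(βl) = 0.589
For a short-circuited stub, Z_in = jZ_0·tan(βl)

Z_in ≈ +j29.4 Ω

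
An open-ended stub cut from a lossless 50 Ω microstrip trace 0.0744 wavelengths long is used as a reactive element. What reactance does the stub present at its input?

βl = 2π × 0.0744 = 26.8°
tan(βl) = 0.505
For an open-ended stub, Z_in = −jZ_0·cot(βl) = −jZ_0/tan(βl)

X_in ≈ -99.1 Ω (capacitive)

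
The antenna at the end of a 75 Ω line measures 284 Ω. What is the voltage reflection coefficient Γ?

Γ = 0.582

Γ = (Z_L − Z_0)/(Z_L + Z_0) = (284 − 75)/(284 + 75) = 209/359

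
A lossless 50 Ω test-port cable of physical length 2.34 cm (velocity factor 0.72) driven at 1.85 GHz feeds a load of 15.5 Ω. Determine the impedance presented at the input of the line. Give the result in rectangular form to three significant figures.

λ = v/f = 0.72·c / 1.85 GHz = 0.117 m
βl = 2π·l/λ = 2π × 0.2 = 72.2°
tan(βl) = tan(72.2°) = 3.11
Z_in = Z_0·(Z_L + jZ_0·tanβl)/(Z_0 + jZ_L·tanβl)
     = 50·(15.5 + j155)/(50 + j48.1)

Z_in ≈ 85.6 + j72.8 Ω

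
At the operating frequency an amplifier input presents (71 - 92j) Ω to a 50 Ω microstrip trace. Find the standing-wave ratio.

Γ = (Z_L − Z_0)/(Z_L + Z_0) = (21 − j92)/(121 − j92)
|Γ| = 94.4/152 = 0.621
VSWR = (1 + |Γ|)/(1 − |Γ|) = 1.62/0.379

VSWR ≈ 4.27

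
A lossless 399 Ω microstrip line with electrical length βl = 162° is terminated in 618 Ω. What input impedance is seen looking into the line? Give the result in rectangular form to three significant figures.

Z_in ≈ 545 + j145 Ω

tan(βl) = tan(162°) = -0.325
Z_in = Z_0·(Z_L + jZ_0·tanβl)/(Z_0 + jZ_L·tanβl)
     = 399·(618 − j130)/(399 − j201)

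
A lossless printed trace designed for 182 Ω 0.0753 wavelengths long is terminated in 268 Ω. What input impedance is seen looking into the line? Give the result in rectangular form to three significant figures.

Z_in ≈ 216 − j69.4 Ω

βl = 2π × 0.0753 = 27.1°
tan(βl) = tan(27.1°) = 0.512
Z_in = Z_0·(Z_L + jZ_0·tanβl)/(Z_0 + jZ_L·tanβl)
     = 182·(268 + j93.2)/(182 + j137)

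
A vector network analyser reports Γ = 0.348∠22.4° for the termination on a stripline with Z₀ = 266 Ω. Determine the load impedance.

Z_L ≈ 489 + j148 Ω

Z_L = Z_0·(1 + Γ)/(1 − Γ) = 266·(1.32 + j0.133)/(0.678 − j0.133)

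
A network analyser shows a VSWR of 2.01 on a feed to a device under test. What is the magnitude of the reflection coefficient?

|Γ| = (S − 1)/(S + 1) = (2.01 − 1)/(2.01 + 1) = 1.01/3.01

|Γ| ≈ 0.336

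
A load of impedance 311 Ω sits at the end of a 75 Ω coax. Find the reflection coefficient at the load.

Γ = 0.611

Γ = (Z_L − Z_0)/(Z_L + Z_0) = (311 − 75)/(311 + 75) = 236/386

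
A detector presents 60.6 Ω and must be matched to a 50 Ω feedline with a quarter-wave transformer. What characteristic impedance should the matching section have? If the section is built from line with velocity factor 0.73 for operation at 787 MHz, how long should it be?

Z_qwt = √(Z_0·R_L) = √(50 × 60.6) = √3030
λ = 0.73·c/f = 0.278 m, so l = λ/4 = 0.0696 m

Z_qwt ≈ 55 Ω; length ≈ 6.96 cm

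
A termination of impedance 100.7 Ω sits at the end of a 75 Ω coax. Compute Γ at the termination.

Γ = 0.146

Γ = (Z_L − Z_0)/(Z_L + Z_0) = (100.7 − 75)/(100.7 + 75) = 25.7/175.7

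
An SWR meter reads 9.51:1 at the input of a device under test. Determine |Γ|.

|Γ| ≈ 0.81

|Γ| = (S − 1)/(S + 1) = (9.51 − 1)/(9.51 + 1) = 8.51/10.5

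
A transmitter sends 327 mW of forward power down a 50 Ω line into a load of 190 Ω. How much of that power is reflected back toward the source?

Γ = (190 − 50)/(190 + 50) = 0.583
|Γ|² = 0.34
P_refl = |Γ|²·P_inc = 111 mW, P_del = (1 − |Γ|²)·P_inc = 216 mW

P_reflected ≈ 111 mW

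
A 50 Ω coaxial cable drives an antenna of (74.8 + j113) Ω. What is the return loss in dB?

RL ≈ 3.26 dB

Γ = (24.8 + j113)/(124.8 + j113), |Γ| = 0.687
RL = −20·log₁₀|Γ| = −20·log₁₀(0.687)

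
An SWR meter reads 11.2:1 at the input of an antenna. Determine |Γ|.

|Γ| ≈ 0.836

|Γ| = (S − 1)/(S + 1) = (11.2 − 1)/(11.2 + 1) = 10.2/12.2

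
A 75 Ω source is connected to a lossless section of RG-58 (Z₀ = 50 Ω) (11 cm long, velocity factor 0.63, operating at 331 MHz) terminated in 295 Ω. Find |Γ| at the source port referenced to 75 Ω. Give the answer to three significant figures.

|Γ| ≈ 0.784

λ = v/f = 0.63·c / 331 MHz = 0.571 m
βl = 2π·l/λ = 2π × 0.193 = 69.4°
tan(βl) = 2.65
Z_in = Z_0·(Z_L + jZ_0·tanβl)/(Z_0 + jZ_L·tanβl) = 9.64 − j18.2 Ω
Γ_s = (Z_in − Z_s)/(Z_in + Z_s) = (-65.4 − j18.2)/(84.6 − j18.2), |Γ_s| = 0.784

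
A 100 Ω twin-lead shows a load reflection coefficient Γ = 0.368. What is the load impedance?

Z_L = Z_0·(1 + Γ)/(1 − Γ) = 100·(1.37)/(0.632)

Z_L ≈ 216 Ω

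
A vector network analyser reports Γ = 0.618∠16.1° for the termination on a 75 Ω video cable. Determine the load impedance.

Z_L = Z_0·(1 + Γ)/(1 − Γ) = 75·(1.59 + j0.171)/(0.406 − j0.171)

Z_L ≈ 238 + j132 Ω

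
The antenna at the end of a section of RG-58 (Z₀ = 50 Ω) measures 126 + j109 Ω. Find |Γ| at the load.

Γ = (Z_L − Z_0)/(Z_L + Z_0) = (76 + j109)/(176 + j109)
|Γ| = 133/207

|Γ| ≈ 0.642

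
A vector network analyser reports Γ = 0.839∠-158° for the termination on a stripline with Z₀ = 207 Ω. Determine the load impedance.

Z_L = Z_0·(1 + Γ)/(1 − Γ) = 207·(0.222 − j0.314)/(1.78 + j0.314)

Z_L ≈ 18.8 − j39.9 Ω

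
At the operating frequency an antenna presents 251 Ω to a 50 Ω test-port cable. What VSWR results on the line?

VSWR ≈ 5.02

For a purely resistive load, VSWR = R_L/Z_0 or Z_0/R_L (whichever > 1) = 251/50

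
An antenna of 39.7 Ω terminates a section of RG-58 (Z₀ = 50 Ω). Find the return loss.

RL ≈ 18.8 dB

Γ = (39.7 − 50)/(39.7 + 50) = -0.115
RL = −20·log₁₀|Γ| = −20·log₁₀(0.115)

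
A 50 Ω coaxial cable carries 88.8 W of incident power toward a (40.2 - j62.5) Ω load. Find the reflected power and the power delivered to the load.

|Γ| = |(-9.8 − j62.5)/(90.2 − j62.5)| = 0.577
|Γ|² = 0.332
P_refl = |Γ|²·P_inc = 29.5 W, P_del = (1 − |Γ|²)·P_inc = 59.3 W

P_reflected ≈ 29.5 W; P_delivered ≈ 59.3 W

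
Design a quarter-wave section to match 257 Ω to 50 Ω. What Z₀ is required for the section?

Z_qwt = √(Z_0·R_L) = √(50 × 257) = √12850

Z_qwt ≈ 113 Ω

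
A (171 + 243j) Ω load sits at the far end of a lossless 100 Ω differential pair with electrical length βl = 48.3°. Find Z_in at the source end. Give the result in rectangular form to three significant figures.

tan(βl) = tan(48.3°) = 1.12
Z_in = Z_0·(Z_L + jZ_0·tanβl)/(Z_0 + jZ_L·tanβl)
     = 100·(171 + j355)/(-173 + j192)

Z_in ≈ 58 − j141 Ω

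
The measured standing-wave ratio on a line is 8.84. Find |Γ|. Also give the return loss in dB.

|Γ| = (S − 1)/(S + 1) = (8.84 − 1)/(8.84 + 1) = 7.84/9.84
RL = −20·log₁₀|Γ| = −20·log₁₀(0.797)

|Γ| ≈ 0.797; return loss ≈ 1.97 dB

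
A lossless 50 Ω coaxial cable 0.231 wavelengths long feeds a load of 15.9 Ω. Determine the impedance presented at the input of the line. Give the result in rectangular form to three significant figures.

Z_in ≈ 140 + j46.7 Ω

βl = 2π × 0.231 = 83.2°
tan(βl) = tan(83.2°) = 8.34
Z_in = Z_0·(Z_L + jZ_0·tanβl)/(Z_0 + jZ_L·tanβl)
     = 50·(15.9 + j417)/(50 + j133)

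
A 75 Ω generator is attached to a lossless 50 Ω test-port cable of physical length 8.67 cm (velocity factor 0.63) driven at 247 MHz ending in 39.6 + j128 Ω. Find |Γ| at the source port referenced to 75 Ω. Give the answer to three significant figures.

λ = v/f = 0.63·c / 247 MHz = 0.765 m
βl = 2π·l/λ = 2π × 0.113 = 40.8°
tan(βl) = 0.863
Z_in = Z_0·(Z_L + jZ_0·tanβl)/(Z_0 + jZ_L·tanβl) = 35.8 − j121 Ω
Γ_s = (Z_in − Z_s)/(Z_in + Z_s) = (-39.2 − j121)/(111 − j121), |Γ_s| = 0.776

|Γ| ≈ 0.776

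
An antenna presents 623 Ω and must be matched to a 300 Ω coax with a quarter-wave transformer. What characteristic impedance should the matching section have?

Z_qwt = √(Z_0·R_L) = √(300 × 623) = √186900

Z_qwt ≈ 432 Ω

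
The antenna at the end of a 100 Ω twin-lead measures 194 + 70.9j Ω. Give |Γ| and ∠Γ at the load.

Γ = (Z_L − Z_0)/(Z_L + Z_0) = (94 + j70.9)/(294 + j70.9)
|Γ| = 118/302 = 0.389

Γ ≈ 0.389 ∠ 23.5°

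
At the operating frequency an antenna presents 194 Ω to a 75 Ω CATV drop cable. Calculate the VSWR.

VSWR ≈ 2.59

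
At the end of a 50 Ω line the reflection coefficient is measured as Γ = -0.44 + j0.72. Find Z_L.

Z_L = Z_0·(1 + Γ)/(1 − Γ) = 50·(0.56 + j0.72)/(1.44 − j0.72)

Z_L ≈ 5.56 + j27.8 Ω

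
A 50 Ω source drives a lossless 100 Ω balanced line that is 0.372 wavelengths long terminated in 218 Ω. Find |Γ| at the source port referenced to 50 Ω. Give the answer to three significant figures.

βl = 2π × 0.372 = 134°
tan(βl) = -1.04
Z_in = Z_0·(Z_L + jZ_0·tanβl)/(Z_0 + jZ_L·tanβl) = 74 + j63.6 Ω
Γ_s = (Z_in − Z_s)/(Z_in + Z_s) = (24 + j63.6)/(124 + j63.6), |Γ_s| = 0.488

|Γ| ≈ 0.488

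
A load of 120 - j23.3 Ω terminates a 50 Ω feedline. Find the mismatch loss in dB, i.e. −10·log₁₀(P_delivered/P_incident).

mismatch loss ≈ 0.888 dB

Γ = (70 − j23.3)/(170 − j23.3), |Γ| = 0.43
|Γ|² = 0.185, so P_del/P_inc = 1 − |Γ|² = 0.815
ML = −10·log₁₀(1 − |Γ|²)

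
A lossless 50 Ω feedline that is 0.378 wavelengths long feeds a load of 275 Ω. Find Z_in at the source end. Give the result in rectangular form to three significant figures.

Z_in ≈ 18.2 + j48.5 Ω

βl = 2π × 0.378 = 136°
tan(βl) = tan(136°) = -0.963
Z_in = Z_0·(Z_L + jZ_0·tanβl)/(Z_0 + jZ_L·tanβl)
     = 50·(275 − j48.1)/(50 − j265)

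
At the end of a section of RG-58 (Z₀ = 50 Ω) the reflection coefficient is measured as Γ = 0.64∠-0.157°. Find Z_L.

Z_L = Z_0·(1 + Γ)/(1 − Γ) = 50·(1.64 − j0.00175)/(0.36 + j0.00175)

Z_L ≈ 228 − j1.35 Ω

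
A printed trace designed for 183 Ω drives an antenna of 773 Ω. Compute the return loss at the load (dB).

Γ = (773 − 183)/(773 + 183) = 0.617
RL = −20·log₁₀|Γ| = −20·log₁₀(0.617)

RL ≈ 4.19 dB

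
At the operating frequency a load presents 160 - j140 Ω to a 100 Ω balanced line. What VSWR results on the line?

Γ = (Z_L − Z_0)/(Z_L + Z_0) = (60 − j140)/(260 − j140)
|Γ| = 152/295 = 0.516
VSWR = (1 + |Γ|)/(1 − |Γ|) = 1.52/0.484

VSWR ≈ 3.13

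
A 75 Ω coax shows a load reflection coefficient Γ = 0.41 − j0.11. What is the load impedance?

Z_L ≈ 171 − j45.8 Ω

Z_L = Z_0·(1 + Γ)/(1 − Γ) = 75·(1.41 − j0.11)/(0.59 + j0.11)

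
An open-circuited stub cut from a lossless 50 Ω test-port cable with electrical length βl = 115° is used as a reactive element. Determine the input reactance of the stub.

tan(βl) = -2.14
For an open-circuited stub, Z_in = −jZ_0·cot(βl) = −jZ_0/tan(βl)

X_in ≈ 23.3 Ω (inductive)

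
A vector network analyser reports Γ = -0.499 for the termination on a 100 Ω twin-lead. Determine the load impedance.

Z_L ≈ 33.4 Ω

Z_L = Z_0·(1 + Γ)/(1 − Γ) = 100·(0.501)/(1.5)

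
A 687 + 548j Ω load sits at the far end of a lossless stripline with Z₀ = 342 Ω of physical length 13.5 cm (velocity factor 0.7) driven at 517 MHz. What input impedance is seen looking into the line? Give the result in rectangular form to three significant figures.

λ = v/f = 0.7·c / 517 MHz = 0.406 m
βl = 2π·l/λ = 2π × 0.332 = 120°
tan(βl) = tan(120°) = -1.76
Z_in = Z_0·(Z_L + jZ_0·tanβl)/(Z_0 + jZ_L·tanβl)
     = 342·(687 − j52.8)/(1300 − j1210)

Z_in ≈ 104 + j82.3 Ω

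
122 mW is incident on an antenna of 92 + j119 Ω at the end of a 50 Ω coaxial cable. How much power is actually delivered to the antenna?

P_delivered ≈ 65.4 mW

|Γ| = |(42 + j119)/(142 + j119)| = 0.681
|Γ|² = 0.464
P_refl = |Γ|²·P_inc = 56.6 mW, P_del = (1 − |Γ|²)·P_inc = 65.4 mW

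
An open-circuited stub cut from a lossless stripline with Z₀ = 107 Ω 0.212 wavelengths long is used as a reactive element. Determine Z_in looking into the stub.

Z_in ≈ −j26 Ω

βl = 2π × 0.212 = 76.3°
tan(βl) = 4.11
For an open-circuited stub, Z_in = −jZ_0·cot(βl) = −jZ_0/tan(βl)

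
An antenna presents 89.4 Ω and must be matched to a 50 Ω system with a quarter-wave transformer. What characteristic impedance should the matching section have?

Z_qwt = √(Z_0·R_L) = √(50 × 89.4) = √4470

Z_qwt ≈ 66.9 Ω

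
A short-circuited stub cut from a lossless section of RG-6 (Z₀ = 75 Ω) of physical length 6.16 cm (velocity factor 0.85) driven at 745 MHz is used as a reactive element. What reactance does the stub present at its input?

λ = v/f = 0.85·c / 745 MHz = 0.342 m
βl = 2π·l/λ = 2π × 0.18 = 64.8°
tan(βl) = 2.12
For a short-circuited stub, Z_in = jZ_0·tan(βl)

X_in ≈ 159 Ω (inductive)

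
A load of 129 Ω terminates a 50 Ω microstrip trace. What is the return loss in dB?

Γ = (129 − 50)/(129 + 50) = 0.441
RL = −20·log₁₀|Γ| = −20·log₁₀(0.441)

RL ≈ 7.1 dB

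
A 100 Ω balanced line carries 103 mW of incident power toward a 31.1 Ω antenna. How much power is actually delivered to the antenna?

P_delivered ≈ 74.6 mW

Γ = (31.1 − 100)/(31.1 + 100) = -0.526
|Γ|² = 0.276
P_refl = |Γ|²·P_inc = 28.4 mW, P_del = (1 − |Γ|²)·P_inc = 74.6 mW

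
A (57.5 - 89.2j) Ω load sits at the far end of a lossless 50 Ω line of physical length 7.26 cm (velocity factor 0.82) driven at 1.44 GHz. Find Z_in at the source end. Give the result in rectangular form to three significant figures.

λ = v/f = 0.82·c / 1.44 GHz = 0.171 m
βl = 2π·l/λ = 2π × 0.425 = 153°
tan(βl) = tan(153°) = -0.51
Z_in = Z_0·(Z_L + jZ_0·tanβl)/(Z_0 + jZ_L·tanβl)
     = 50·(57.5 − j115)/(4.53 − j29.3)

Z_in ≈ 206 + j66.2 Ω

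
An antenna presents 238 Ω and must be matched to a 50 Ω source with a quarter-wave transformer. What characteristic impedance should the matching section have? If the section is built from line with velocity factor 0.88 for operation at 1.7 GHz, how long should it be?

Z_qwt ≈ 109 Ω; length ≈ 3.88 cm

Z_qwt = √(Z_0·R_L) = √(50 × 238) = √11900
λ = 0.88·c/f = 0.155 m, so l = λ/4 = 0.0388 m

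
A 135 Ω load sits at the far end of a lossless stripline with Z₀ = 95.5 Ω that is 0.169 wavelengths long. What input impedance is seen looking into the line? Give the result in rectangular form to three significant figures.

Z_in ≈ 76.6 − j23 Ω

βl = 2π × 0.169 = 60.8°
tan(βl) = tan(60.8°) = 1.79
Z_in = Z_0·(Z_L + jZ_0·tanβl)/(Z_0 + jZ_L·tanβl)
     = 95.5·(135 + j171)/(95.5 + j242)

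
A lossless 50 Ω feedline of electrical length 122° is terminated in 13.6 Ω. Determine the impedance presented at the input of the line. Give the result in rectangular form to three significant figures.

tan(βl) = tan(122°) = -1.6
Z_in = Z_0·(Z_L + jZ_0·tanβl)/(Z_0 + jZ_L·tanβl)
     = 50·(13.6 − j80)/(50 − j21.8)

Z_in ≈ 40.7 − j62.3 Ω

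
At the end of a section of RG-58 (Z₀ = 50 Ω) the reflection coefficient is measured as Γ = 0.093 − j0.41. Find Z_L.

Z_L ≈ 41.5 − j41.4 Ω

Z_L = Z_0·(1 + Γ)/(1 − Γ) = 50·(1.09 − j0.41)/(0.907 + j0.41)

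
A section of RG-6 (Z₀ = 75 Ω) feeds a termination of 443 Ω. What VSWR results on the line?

VSWR ≈ 5.91

Γ = (443 − 75)/(443 + 75) = 0.71
VSWR = (1 + 0.71)/(1 − 0.71)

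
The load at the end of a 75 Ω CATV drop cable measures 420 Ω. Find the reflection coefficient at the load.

Γ = 0.697

Γ = (Z_L − Z_0)/(Z_L + Z_0) = (420 − 75)/(420 + 75) = 345/495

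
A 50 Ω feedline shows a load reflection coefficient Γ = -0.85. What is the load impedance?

Z_L ≈ 4.05 Ω

Z_L = Z_0·(1 + Γ)/(1 − Γ) = 50·(0.15)/(1.85)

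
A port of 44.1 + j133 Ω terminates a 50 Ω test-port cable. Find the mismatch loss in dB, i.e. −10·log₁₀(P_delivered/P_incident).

mismatch loss ≈ 4.78 dB

Γ = (-5.9 + j133)/(94.1 + j133), |Γ| = 0.817
|Γ|² = 0.668, so P_del/P_inc = 1 − |Γ|² = 0.332
ML = −10·log₁₀(1 − |Γ|²)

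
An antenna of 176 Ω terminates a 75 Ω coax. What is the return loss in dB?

Γ = (176 − 75)/(176 + 75) = 0.402
RL = −20·log₁₀|Γ| = −20·log₁₀(0.402)

RL ≈ 7.91 dB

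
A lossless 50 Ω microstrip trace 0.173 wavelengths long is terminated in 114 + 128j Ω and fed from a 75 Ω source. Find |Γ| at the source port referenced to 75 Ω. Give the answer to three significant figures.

|Γ| ≈ 0.724

βl = 2π × 0.173 = 62.3°
tan(βl) = 1.9
Z_in = Z_0·(Z_L + jZ_0·tanβl)/(Z_0 + jZ_L·tanβl) = 15.6 − j40.2 Ω
Γ_s = (Z_in − Z_s)/(Z_in + Z_s) = (-59.4 − j40.2)/(90.6 − j40.2), |Γ_s| = 0.724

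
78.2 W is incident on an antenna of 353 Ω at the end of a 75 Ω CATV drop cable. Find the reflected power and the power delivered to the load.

Γ = (353 − 75)/(353 + 75) = 0.65
|Γ|² = 0.422
P_refl = |Γ|²·P_inc = 33 W, P_del = (1 − |Γ|²)·P_inc = 45.2 W

P_reflected ≈ 33 W; P_delivered ≈ 45.2 W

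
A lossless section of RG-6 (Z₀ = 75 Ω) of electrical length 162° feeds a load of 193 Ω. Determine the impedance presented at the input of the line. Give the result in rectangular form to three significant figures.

Z_in ≈ 126 + j80.6 Ω

tan(βl) = tan(162°) = -0.325
Z_in = Z_0·(Z_L + jZ_0·tanβl)/(Z_0 + jZ_L·tanβl)
     = 75·(193 − j24.4)/(75 − j62.7)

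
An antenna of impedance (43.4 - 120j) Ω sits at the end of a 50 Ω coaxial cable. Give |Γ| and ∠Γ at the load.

Γ ≈ 0.79 ∠ -41°

Γ = (Z_L − Z_0)/(Z_L + Z_0) = (-6.6 − j120)/(93.4 − j120)
|Γ| = 120/152 = 0.79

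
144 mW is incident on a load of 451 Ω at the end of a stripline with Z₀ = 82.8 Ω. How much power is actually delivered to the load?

Γ = (451 − 82.8)/(451 + 82.8) = 0.69
|Γ|² = 0.476
P_refl = |Γ|²·P_inc = 68.5 mW, P_del = (1 − |Γ|²)·P_inc = 75.5 mW

P_delivered ≈ 75.5 mW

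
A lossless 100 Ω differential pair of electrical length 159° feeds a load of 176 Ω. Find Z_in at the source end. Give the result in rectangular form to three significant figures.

tan(βl) = tan(159°) = -0.384
Z_in = Z_0·(Z_L + jZ_0·tanβl)/(Z_0 + jZ_L·tanβl)
     = 100·(176 − j38.4)/(100 − j67.6)

Z_in ≈ 139 + j55.3 Ω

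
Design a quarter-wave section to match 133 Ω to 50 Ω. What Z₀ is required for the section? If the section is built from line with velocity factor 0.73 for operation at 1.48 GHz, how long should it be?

Z_qwt ≈ 81.5 Ω; length ≈ 3.7 cm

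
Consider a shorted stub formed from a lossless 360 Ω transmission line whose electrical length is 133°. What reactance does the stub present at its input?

X_in ≈ -386 Ω (capacitive)

tan(βl) = -1.07
For a shorted stub, Z_in = jZ_0·tan(βl)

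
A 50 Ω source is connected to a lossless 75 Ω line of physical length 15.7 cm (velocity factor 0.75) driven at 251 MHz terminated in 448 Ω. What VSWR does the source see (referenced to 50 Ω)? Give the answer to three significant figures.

λ = v/f = 0.75·c / 251 MHz = 0.896 m
βl = 2π·l/λ = 2π × 0.175 = 63.1°
tan(βl) = 1.97
Z_in = Z_0·(Z_L + jZ_0·tanβl)/(Z_0 + jZ_L·tanβl) = 15.7 − j36.8 Ω
Γ_s = (Z_in − Z_s)/(Z_in + Z_s) = (-34.3 − j36.8)/(65.7 − j36.8), |Γ_s| = 0.668
VSWR = (1 + |Γ_s|)/(1 − |Γ_s|)

VSWR ≈ 5.03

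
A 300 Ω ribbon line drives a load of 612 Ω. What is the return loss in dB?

Γ = (612 − 300)/(612 + 300) = 0.342
RL = −20·log₁₀|Γ| = −20·log₁₀(0.342)

RL ≈ 9.32 dB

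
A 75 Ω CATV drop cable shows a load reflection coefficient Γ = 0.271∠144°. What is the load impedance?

Z_L ≈ 46 + j15.8 Ω

Z_L = Z_0·(1 + Γ)/(1 − Γ) = 75·(0.781 + j0.159)/(1.22 − j0.159)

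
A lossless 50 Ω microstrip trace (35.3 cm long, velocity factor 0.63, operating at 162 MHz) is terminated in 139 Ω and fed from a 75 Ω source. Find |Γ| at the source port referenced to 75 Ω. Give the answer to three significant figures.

λ = v/f = 0.63·c / 162 MHz = 1.17 m
βl = 2π·l/λ = 2π × 0.303 = 109°
tan(βl) = -2.92
Z_in = Z_0·(Z_L + jZ_0·tanβl)/(Z_0 + jZ_L·tanβl) = 19.8 + j14.7 Ω
Γ_s = (Z_in − Z_s)/(Z_in + Z_s) = (-55.2 + j14.7)/(94.8 + j14.7), |Γ_s| = 0.595

|Γ| ≈ 0.595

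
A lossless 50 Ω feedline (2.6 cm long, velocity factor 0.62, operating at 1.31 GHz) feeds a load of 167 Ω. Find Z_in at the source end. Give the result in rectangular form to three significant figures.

Z_in ≈ 17.6 − j20 Ω

λ = v/f = 0.62·c / 1.31 GHz = 0.142 m
βl = 2π·l/λ = 2π × 0.183 = 65.9°
tan(βl) = tan(65.9°) = 2.24
Z_in = Z_0·(Z_L + jZ_0·tanβl)/(Z_0 + jZ_L·tanβl)
     = 50·(167 + j112)/(50 + j374)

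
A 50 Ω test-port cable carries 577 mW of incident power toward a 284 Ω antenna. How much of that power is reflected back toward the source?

P_reflected ≈ 283 mW

Γ = (284 − 50)/(284 + 50) = 0.701
|Γ|² = 0.491
P_refl = |Γ|²·P_inc = 283 mW, P_del = (1 − |Γ|²)·P_inc = 294 mW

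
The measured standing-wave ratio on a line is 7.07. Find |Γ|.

|Γ| ≈ 0.752

|Γ| = (S − 1)/(S + 1) = (7.07 − 1)/(7.07 + 1) = 6.07/8.07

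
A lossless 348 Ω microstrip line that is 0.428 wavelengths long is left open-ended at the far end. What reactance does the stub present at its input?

X_in ≈ 716 Ω (inductive)

βl = 2π × 0.428 = 154°
tan(βl) = -0.486
For an open-ended stub, Z_in = −jZ_0·cot(βl) = −jZ_0/tan(βl)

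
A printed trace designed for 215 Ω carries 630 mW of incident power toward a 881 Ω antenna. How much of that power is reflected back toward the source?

P_reflected ≈ 233 mW

Γ = (881 − 215)/(881 + 215) = 0.608
|Γ|² = 0.369
P_refl = |Γ|²·P_inc = 233 mW, P_del = (1 − |Γ|²)·P_inc = 397 mW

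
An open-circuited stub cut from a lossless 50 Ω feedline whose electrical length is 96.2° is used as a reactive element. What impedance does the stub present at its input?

tan(βl) = -9.21
For an open-circuited stub, Z_in = −jZ_0·cot(βl) = −jZ_0/tan(βl)

Z_in ≈ +j5.43 Ω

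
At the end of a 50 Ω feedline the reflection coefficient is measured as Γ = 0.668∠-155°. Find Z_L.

Z_L ≈ 10.4 − j10.6 Ω

Z_L = Z_0·(1 + Γ)/(1 − Γ) = 50·(0.395 − j0.282)/(1.61 + j0.282)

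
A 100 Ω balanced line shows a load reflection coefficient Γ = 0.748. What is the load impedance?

Z_L = Z_0·(1 + Γ)/(1 − Γ) = 100·(1.75)/(0.252)

Z_L ≈ 694 Ω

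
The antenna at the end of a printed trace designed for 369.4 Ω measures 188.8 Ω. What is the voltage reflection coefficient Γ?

Γ = -0.324

Γ = (Z_L − Z_0)/(Z_L + Z_0) = (188.8 − 369.4)/(188.8 + 369.4) = -180.6/558.2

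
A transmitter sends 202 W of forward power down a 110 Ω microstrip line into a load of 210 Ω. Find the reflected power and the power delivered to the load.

Γ = (210 − 110)/(210 + 110) = 0.312
|Γ|² = 0.0977
P_refl = |Γ|²·P_inc = 19.7 W, P_del = (1 − |Γ|²)·P_inc = 182 W

P_reflected ≈ 19.7 W; P_delivered ≈ 182 W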